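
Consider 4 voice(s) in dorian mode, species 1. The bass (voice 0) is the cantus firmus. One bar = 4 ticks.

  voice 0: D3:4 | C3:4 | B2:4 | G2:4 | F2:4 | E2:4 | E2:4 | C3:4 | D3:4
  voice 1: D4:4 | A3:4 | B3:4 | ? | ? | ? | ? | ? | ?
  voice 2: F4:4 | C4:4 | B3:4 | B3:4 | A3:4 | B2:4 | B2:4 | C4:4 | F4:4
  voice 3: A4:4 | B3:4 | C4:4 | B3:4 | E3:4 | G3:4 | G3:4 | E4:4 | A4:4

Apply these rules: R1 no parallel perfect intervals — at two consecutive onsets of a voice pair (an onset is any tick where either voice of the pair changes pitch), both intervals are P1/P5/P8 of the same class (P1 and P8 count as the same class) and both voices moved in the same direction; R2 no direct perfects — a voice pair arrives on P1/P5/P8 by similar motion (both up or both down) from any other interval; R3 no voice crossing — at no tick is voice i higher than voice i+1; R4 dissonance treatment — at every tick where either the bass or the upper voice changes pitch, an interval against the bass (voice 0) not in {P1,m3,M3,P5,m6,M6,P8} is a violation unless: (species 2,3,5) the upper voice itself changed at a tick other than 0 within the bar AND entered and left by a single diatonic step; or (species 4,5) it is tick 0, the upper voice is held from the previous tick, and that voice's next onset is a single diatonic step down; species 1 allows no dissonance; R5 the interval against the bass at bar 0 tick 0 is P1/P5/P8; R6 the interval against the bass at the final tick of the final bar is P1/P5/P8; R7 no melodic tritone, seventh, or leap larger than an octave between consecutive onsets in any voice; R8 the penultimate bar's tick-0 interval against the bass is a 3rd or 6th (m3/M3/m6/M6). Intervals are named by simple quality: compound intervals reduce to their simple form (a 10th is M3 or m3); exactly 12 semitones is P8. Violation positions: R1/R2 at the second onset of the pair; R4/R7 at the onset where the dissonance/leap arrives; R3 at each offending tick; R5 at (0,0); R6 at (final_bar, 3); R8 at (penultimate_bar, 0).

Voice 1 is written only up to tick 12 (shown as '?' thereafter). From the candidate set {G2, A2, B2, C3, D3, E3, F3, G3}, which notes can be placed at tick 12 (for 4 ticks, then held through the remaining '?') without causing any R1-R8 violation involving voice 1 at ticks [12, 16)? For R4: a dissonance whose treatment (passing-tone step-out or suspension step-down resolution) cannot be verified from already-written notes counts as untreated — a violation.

G2: violates R1,R7
A2: violates R4,R7
B2: violates R2
C3: violates R4,R7
D3: violates R2
E3: violates R2
F3: violates R4,R7
G3: violates R1

{}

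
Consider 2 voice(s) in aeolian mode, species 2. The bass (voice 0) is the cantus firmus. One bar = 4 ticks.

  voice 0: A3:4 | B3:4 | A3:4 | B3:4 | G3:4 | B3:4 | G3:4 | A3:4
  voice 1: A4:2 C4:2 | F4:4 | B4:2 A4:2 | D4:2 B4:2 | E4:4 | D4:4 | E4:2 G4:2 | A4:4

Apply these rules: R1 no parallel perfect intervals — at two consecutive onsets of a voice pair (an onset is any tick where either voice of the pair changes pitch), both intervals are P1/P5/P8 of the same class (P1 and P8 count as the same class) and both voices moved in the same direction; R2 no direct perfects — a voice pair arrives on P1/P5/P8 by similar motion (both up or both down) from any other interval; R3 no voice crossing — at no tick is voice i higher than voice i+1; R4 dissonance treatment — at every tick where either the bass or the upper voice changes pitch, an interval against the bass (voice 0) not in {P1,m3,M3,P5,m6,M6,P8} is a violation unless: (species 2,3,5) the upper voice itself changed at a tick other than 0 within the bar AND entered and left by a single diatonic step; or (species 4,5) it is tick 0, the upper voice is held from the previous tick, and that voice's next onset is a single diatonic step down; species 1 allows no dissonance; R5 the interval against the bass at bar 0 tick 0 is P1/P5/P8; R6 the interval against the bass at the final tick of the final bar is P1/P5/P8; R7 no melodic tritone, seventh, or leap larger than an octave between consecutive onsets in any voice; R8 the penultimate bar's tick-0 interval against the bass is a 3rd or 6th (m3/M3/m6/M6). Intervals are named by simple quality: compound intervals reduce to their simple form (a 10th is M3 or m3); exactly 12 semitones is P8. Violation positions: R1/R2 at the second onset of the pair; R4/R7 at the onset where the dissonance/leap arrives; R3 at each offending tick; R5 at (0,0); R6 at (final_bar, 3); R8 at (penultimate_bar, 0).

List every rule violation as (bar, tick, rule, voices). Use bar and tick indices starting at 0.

bar 0: v0=A3 v1=A4 downbeat P8
bar 1: v0=B3 v1=F4 downbeat TT
bar 2: v0=A3 v1=B4 downbeat M2
bar 3: v0=B3 v1=D4 downbeat m3
bar 4: v0=G3 v1=E4 downbeat M6
bar 5: v0=B3 v1=D4 downbeat m3
bar 6: v0=G3 v1=E4 downbeat M6
bar 7: v0=A3 v1=A4 downbeat P8
  -> R4 @ bar 1 tick 0 v(0, 1): B3/F4 TT untreated
  -> R4 @ bar 2 tick 0 v(0, 1): A3/B4 M2 untreated
  -> R7 @ bar 2 tick 0 v(1,): F4->B4 leap 6st
  -> R1 @ bar 7 tick 0 v(0, 1): G3/G4 P8 -> A3/A4 P8 similar

(1, 0, R4, (0, 1))
(2, 0, R4, (0, 1))
(2, 0, R7, (1,))
(7, 0, R1, (0, 1))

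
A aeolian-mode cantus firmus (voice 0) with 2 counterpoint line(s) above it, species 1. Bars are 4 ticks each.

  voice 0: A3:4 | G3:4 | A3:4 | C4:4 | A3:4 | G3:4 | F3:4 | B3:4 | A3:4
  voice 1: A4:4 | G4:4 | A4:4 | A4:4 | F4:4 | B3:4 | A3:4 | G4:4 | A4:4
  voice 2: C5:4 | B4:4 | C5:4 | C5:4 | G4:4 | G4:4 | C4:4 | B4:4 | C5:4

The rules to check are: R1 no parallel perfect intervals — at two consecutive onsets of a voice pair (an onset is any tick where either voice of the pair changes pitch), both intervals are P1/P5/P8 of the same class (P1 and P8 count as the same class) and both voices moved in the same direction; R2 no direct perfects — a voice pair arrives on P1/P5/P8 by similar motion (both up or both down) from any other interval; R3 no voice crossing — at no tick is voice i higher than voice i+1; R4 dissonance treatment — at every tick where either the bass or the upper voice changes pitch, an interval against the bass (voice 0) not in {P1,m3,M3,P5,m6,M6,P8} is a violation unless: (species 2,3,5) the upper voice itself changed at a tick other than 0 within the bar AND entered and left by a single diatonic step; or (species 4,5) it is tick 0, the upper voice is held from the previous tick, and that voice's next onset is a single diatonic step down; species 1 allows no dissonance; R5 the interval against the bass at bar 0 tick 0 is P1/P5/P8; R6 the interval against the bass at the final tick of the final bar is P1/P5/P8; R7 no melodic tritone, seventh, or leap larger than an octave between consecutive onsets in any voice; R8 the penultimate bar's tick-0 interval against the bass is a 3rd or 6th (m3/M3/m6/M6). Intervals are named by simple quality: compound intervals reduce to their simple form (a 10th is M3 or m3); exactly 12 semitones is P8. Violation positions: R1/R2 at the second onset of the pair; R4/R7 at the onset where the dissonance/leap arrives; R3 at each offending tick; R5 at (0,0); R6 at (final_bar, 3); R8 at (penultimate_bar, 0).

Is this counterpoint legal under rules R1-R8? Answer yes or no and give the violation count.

No (12 violations)

bar 0: v0=A3 v1=A4 v2=C5 (m3)
bar 1: v0=G3 v1=G4 v2=B4 (M3)
bar 2: v0=A3 v1=A4 v2=C5 (m3)
bar 3: v0=C4 v1=A4 v2=C5 (P8)
bar 4: v0=A3 v1=F4 v2=G4 (m7)
bar 5: v0=G3 v1=B3 v2=G4 (P8)
bar 6: v0=F3 v1=A3 v2=C4 (P5)
bar 7: v0=B3 v1=G4 v2=B4 (P8)
bar 8: v0=A3 v1=A4 v2=C5 (m3)
  R5 @ bar0.0: opens on m3
  R1 @ bar1.0: A3/A4 P8 -> G3/G4 P8 similar
  R1 @ bar2.0: G3/G4 P8 -> A3/A4 P8 similar
  R4 @ bar4.0: A3/G4 m7 untreated
  R7 @ bar5.0: F4->B3 leap 6st
  R2 @ bar6.0: G3/G4 P8 -> F3/C4 P5 similar
  R2 @ bar7.0: F3/C4 P5 -> B3/B4 P8 similar
  R7 @ bar7.0: F3->B3 leap 6st
  R7 @ bar7.0: A3->G4 leap 10st
  R7 @ bar7.0: C4->B4 leap 11st
  R8 @ bar7.0: penult P8 not 3rd/6th
  R6 @ bar8.3: closes on m3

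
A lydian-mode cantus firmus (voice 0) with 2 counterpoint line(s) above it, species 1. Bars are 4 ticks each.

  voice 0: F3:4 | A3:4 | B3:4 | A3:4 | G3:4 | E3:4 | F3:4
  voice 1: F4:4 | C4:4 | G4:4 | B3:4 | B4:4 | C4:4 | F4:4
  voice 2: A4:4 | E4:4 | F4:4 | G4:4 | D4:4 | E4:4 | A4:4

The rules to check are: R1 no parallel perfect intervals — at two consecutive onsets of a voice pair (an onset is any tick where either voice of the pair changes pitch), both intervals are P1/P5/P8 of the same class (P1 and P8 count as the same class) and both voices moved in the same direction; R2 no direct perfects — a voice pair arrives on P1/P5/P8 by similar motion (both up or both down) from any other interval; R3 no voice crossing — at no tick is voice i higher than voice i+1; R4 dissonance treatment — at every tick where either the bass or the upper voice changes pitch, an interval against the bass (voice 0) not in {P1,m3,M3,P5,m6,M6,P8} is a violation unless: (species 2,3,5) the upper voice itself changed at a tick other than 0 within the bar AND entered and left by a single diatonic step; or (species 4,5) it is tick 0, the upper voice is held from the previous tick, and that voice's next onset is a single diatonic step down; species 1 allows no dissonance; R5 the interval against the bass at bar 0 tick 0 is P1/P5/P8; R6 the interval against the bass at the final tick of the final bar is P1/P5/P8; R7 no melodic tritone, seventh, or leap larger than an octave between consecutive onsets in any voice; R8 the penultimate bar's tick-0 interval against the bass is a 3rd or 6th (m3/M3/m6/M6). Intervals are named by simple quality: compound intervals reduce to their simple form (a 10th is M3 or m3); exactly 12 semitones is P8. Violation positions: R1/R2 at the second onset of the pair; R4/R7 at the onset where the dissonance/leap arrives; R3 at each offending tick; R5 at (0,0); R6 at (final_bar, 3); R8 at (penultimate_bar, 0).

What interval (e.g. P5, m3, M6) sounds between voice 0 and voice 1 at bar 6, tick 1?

voice 0=F3 voice 1=F4 -> P8

P8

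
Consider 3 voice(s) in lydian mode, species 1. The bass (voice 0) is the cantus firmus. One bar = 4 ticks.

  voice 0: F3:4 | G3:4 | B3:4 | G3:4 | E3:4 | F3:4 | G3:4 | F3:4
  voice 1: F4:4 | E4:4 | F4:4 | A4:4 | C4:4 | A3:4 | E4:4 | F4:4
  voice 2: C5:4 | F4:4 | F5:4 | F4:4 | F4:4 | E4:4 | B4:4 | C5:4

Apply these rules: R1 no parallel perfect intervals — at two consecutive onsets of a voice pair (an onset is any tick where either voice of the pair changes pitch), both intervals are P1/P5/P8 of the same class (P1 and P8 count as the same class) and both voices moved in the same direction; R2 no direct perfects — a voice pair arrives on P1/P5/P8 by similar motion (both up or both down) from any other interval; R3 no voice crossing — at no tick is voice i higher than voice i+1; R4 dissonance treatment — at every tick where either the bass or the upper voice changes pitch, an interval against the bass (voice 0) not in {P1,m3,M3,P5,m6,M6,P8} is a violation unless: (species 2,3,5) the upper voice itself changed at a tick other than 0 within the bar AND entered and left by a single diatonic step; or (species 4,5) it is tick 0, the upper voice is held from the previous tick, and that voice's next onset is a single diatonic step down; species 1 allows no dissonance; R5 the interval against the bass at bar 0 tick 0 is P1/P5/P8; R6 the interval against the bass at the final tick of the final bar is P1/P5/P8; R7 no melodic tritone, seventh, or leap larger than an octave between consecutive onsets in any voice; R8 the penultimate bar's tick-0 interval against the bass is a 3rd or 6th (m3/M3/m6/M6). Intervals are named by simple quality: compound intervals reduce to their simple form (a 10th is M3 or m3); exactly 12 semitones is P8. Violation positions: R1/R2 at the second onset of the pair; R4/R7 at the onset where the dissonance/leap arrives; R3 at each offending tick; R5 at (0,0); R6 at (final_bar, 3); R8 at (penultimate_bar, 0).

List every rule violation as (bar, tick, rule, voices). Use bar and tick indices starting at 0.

bar 0: v0=F3 v1=F4 v2=C5 downbeat P5
bar 1: v0=G3 v1=E4 v2=F4 downbeat m7
bar 2: v0=B3 v1=F4 v2=F5 downbeat TT
bar 3: v0=G3 v1=A4 v2=F4 downbeat m7
bar 4: v0=E3 v1=C4 v2=F4 downbeat m2
bar 5: v0=F3 v1=A3 v2=E4 downbeat M7
bar 6: v0=G3 v1=E4 v2=B4 downbeat M3
bar 7: v0=F3 v1=F4 v2=C5 downbeat P5
  -> R4 @ bar 1 tick 0 v(0, 2): G3/F4 m7 untreated
  -> R2 @ bar 2 tick 0 v(1, 2): E4/F4 m2 -> F4/F5 P8 similar
  -> R4 @ bar 2 tick 0 v(0, 1): B3/F4 TT untreated
  -> R4 @ bar 2 tick 0 v(0, 2): B3/F5 TT untreated
  -> R3 @ bar 3 tick 0 v(1, 2): A4 above F4
  -> R4 @ bar 3 tick 0 v(0, 1): G3/A4 M2 untreated
  -> R4 @ bar 3 tick 0 v(0, 2): G3/F4 m7 untreated
  -> R3 @ bar 3 tick 1 v(1, 2): A4 above F4
  -> R3 @ bar 3 tick 2 v(1, 2): A4 above F4
  -> R3 @ bar 3 tick 3 v(1, 2): A4 above F4
  -> R4 @ bar 4 tick 0 v(0, 2): E3/F4 m2 untreated
  -> R2 @ bar 5 tick 0 v(1, 2): C4/F4 P4 -> A3/E4 P5 similar
  -> R4 @ bar 5 tick 0 v(0, 2): F3/E4 M7 untreated
  -> R1 @ bar 6 tick 0 v(1, 2): A3/E4 P5 -> E4/B4 P5 similar
  -> R1 @ bar 7 tick 0 v(1, 2): E4/B4 P5 -> F4/C5 P5 similar

(1, 0, R4, (0, 2))
(2, 0, R2, (1, 2))
(2, 0, R4, (0, 1))
(2, 0, R4, (0, 2))
(3, 0, R3, (1, 2))
(3, 0, R4, (0, 1))
(3, 0, R4, (0, 2))
(3, 1, R3, (1, 2))
(3, 2, R3, (1, 2))
(3, 3, R3, (1, 2))
(4, 0, R4, (0, 2))
(5, 0, R2, (1, 2))
(5, 0, R4, (0, 2))
(6, 0, R1, (1, 2))
(7, 0, R1, (1, 2))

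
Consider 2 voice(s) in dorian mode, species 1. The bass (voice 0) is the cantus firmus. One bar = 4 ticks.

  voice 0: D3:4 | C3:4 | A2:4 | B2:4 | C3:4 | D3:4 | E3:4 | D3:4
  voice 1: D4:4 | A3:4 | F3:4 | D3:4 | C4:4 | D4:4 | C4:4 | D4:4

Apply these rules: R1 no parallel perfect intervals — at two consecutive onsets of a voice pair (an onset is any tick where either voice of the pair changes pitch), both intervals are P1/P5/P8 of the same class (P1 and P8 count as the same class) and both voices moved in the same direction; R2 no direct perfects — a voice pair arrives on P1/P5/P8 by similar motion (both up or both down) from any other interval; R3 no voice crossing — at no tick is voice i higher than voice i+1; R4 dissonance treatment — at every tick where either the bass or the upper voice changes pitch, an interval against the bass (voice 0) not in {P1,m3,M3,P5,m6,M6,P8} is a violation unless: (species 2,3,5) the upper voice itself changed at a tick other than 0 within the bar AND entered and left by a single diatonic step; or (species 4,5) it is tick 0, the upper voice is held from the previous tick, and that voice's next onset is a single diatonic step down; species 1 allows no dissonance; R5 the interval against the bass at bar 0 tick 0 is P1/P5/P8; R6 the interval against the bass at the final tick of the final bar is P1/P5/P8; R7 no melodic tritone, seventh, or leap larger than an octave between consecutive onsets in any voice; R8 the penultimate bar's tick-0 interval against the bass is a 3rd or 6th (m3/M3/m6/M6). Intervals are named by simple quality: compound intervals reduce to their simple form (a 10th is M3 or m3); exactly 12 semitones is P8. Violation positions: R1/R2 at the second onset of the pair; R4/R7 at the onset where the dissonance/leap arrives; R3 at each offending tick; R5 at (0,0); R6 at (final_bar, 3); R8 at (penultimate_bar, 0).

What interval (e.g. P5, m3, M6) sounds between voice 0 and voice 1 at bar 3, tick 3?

m3

voice 0=B2 voice 1=D3 -> m3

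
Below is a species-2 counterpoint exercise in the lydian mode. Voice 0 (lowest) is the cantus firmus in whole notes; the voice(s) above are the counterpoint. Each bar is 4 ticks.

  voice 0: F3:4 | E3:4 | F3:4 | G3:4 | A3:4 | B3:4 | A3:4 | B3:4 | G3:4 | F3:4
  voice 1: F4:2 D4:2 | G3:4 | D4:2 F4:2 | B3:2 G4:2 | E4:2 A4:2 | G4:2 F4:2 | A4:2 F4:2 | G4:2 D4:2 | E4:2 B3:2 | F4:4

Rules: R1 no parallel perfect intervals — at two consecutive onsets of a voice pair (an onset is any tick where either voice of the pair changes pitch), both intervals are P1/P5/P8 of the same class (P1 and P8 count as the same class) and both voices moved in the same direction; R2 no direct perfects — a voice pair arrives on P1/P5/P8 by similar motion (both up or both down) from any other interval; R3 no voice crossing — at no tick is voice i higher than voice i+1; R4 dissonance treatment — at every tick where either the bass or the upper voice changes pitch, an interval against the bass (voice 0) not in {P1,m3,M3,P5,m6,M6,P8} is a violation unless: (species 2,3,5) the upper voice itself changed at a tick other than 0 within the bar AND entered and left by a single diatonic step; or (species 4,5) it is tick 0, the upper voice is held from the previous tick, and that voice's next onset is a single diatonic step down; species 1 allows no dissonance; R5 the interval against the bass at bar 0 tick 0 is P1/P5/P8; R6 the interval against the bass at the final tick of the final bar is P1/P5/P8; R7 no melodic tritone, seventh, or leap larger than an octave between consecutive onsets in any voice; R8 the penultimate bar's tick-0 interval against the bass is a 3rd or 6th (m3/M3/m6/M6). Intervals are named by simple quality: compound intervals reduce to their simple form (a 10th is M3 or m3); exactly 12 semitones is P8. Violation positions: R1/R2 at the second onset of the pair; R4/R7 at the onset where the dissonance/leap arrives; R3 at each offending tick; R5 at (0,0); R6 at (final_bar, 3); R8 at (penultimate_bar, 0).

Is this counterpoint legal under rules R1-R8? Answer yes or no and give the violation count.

No (3 violations)

bar 0: v0=F3 v1=F4 (P8)
bar 1: v0=E3 v1=G3 (m3)
bar 2: v0=F3 v1=D4 (M6)
bar 3: v0=G3 v1=B3 (M3)
bar 4: v0=A3 v1=E4 (P5)
bar 5: v0=B3 v1=G4 (m6)
bar 6: v0=A3 v1=A4 (P8)
bar 7: v0=B3 v1=G4 (m6)
bar 8: v0=G3 v1=E4 (M6)
bar 9: v0=F3 v1=F4 (P8)
  R7 @ bar3.0: F4->B3 leap 6st
  R4 @ bar5.2: B3/F4 TT untreated
  R7 @ bar9.0: B3->F4 leap 6st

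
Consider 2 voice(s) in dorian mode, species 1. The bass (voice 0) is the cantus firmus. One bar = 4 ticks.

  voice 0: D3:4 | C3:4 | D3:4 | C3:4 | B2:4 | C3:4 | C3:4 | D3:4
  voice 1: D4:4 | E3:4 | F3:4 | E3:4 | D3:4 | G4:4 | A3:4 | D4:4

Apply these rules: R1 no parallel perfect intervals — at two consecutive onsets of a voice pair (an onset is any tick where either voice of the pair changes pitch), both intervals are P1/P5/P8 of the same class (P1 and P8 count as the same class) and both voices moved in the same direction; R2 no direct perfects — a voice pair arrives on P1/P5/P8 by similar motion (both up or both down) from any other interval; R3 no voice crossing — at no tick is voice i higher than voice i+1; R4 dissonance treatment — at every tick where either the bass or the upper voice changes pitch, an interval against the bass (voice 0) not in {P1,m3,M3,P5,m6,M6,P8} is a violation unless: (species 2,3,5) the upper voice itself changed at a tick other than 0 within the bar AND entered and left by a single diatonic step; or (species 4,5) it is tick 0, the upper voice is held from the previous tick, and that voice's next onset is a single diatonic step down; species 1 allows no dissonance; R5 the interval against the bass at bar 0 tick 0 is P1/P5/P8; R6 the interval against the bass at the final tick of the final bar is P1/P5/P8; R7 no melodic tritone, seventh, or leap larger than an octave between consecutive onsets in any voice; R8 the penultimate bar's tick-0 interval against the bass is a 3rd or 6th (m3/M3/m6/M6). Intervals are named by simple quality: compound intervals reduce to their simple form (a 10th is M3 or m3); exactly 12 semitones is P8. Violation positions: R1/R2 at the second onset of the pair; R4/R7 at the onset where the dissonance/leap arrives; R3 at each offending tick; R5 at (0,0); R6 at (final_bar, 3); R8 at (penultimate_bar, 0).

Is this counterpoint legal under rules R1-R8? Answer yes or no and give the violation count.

No (5 violations)

bar 0: v0=D3 v1=D4 (P8)
bar 1: v0=C3 v1=E3 (M3)
bar 2: v0=D3 v1=F3 (m3)
bar 3: v0=C3 v1=E3 (M3)
bar 4: v0=B2 v1=D3 (m3)
bar 5: v0=C3 v1=G4 (P5)
bar 6: v0=C3 v1=A3 (M6)
bar 7: v0=D3 v1=D4 (P8)
  R7 @ bar1.0: D4->E3 leap 10st
  R2 @ bar5.0: B2/D3 m3 -> C3/G4 P5 similar
  R7 @ bar5.0: D3->G4 leap 17st
  R7 @ bar6.0: G4->A3 leap 10st
  R2 @ bar7.0: C3/A3 M6 -> D3/D4 P8 similar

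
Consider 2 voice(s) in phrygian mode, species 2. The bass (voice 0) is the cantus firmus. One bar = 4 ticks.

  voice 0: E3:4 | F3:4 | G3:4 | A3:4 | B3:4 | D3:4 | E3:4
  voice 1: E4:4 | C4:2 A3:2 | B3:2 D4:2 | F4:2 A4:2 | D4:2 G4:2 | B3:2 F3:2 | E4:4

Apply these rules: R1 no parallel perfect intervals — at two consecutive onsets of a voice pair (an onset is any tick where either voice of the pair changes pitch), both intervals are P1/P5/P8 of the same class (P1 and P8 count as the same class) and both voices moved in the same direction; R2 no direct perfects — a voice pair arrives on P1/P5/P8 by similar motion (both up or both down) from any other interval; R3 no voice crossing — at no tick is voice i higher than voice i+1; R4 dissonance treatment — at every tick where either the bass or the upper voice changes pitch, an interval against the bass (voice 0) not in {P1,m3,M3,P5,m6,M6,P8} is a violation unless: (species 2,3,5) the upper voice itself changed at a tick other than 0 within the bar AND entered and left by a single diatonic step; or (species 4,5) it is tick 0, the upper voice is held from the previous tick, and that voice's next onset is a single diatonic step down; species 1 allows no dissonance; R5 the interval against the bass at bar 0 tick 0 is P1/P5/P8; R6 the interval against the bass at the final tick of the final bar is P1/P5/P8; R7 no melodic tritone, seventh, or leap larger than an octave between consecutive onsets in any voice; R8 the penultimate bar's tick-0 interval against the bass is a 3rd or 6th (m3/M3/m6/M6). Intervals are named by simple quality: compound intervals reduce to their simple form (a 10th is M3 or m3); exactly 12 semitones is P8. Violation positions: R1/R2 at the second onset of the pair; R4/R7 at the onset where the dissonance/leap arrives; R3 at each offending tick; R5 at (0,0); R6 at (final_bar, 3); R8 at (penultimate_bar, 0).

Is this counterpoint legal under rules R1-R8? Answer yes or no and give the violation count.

bar 0: v0=E3 v1=E4 (P8)
bar 1: v0=F3 v1=C4 (P5)
bar 2: v0=G3 v1=B3 (M3)
bar 3: v0=A3 v1=F4 (m6)
bar 4: v0=B3 v1=D4 (m3)
bar 5: v0=D3 v1=B3 (M6)
bar 6: v0=E3 v1=E4 (P8)
  R7 @ bar5.2: B3->F3 leap 6st
  R2 @ bar6.0: D3/F3 m3 -> E3/E4 P8 similar
  R7 @ bar6.0: F3->E4 leap 11st

No (3 violations)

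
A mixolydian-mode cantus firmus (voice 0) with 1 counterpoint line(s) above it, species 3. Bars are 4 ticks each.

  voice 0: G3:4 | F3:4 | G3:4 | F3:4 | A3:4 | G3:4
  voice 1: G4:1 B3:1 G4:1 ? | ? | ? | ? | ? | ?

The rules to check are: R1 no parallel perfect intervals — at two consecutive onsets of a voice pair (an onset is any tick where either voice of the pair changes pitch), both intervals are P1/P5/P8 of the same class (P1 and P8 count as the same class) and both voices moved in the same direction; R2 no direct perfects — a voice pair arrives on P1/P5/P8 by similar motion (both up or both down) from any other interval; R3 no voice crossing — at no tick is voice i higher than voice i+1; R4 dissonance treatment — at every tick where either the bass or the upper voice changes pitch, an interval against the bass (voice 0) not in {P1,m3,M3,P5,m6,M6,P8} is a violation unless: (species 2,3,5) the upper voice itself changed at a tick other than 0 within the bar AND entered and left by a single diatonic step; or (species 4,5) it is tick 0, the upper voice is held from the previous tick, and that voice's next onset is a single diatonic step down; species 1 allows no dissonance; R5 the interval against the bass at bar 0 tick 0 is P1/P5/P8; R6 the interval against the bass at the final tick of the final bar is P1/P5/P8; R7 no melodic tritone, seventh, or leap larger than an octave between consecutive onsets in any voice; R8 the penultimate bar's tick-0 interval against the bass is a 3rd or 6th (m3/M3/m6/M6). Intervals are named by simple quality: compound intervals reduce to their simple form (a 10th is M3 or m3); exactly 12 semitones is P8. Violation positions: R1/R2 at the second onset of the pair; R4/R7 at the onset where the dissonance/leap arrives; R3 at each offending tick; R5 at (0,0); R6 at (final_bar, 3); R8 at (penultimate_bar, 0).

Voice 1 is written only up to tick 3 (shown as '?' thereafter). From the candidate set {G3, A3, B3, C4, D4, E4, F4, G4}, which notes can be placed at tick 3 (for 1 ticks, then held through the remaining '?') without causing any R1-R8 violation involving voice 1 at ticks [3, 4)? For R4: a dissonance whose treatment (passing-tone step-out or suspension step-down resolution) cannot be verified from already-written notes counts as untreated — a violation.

G3: legal
A3: violates R4,R7
B3: legal
C4: violates R4
D4: legal
E4: legal
F4: violates R4
G4: legal

{B3, D4, E4, G3, G4}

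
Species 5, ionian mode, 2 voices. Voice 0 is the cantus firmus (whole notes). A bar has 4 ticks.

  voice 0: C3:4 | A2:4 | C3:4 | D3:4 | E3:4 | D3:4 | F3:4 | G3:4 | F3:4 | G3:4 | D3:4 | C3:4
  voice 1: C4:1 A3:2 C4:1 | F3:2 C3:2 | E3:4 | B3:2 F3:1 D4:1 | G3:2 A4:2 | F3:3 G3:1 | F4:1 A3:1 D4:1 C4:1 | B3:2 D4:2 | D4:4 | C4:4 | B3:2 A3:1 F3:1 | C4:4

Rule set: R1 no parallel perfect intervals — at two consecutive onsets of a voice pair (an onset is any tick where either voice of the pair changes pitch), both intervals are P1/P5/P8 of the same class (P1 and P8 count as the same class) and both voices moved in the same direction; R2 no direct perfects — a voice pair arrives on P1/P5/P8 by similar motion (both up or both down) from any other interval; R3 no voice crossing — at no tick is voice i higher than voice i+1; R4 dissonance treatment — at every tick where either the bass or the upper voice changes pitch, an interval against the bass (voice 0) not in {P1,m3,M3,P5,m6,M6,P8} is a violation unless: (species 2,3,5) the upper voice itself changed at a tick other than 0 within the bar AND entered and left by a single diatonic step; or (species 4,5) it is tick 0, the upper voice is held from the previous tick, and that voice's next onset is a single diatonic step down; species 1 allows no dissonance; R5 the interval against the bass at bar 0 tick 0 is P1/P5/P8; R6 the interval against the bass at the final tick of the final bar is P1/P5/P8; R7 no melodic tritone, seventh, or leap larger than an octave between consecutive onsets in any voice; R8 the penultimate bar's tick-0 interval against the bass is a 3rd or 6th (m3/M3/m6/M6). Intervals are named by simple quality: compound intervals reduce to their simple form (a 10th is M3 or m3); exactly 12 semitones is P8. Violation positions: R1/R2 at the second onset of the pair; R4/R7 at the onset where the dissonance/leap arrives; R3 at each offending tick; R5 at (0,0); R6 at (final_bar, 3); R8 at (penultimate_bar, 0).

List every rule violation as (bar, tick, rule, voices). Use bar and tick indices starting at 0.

bar 0: v0=C3 v1=C4 downbeat P8
bar 1: v0=A2 v1=F3 downbeat m6
bar 2: v0=C3 v1=E3 downbeat M3
bar 3: v0=D3 v1=B3 downbeat M6
bar 4: v0=E3 v1=G3 downbeat m3
bar 5: v0=D3 v1=F3 downbeat m3
bar 6: v0=F3 v1=F4 downbeat P8
bar 7: v0=G3 v1=B3 downbeat M3
bar 8: v0=F3 v1=D4 downbeat M6
bar 9: v0=G3 v1=C4 downbeat P4
bar 10: v0=D3 v1=B3 downbeat M6
bar 11: v0=C3 v1=C4 downbeat P8
  -> R7 @ bar 3 tick 2 v(1,): B3->F3 leap 6st
  -> R4 @ bar 4 tick 2 v(0, 1): E3/A4 P4 untreated
  -> R7 @ bar 4 tick 2 v(1,): G3->A4 leap 14st
  -> R7 @ bar 5 tick 0 v(1,): A4->F3 leap 16st
  -> R4 @ bar 5 tick 3 v(0, 1): D3/G3 P4 untreated
  -> R2 @ bar 6 tick 0 v(0, 1): D3/G3 P4 -> F3/F4 P8 similar
  -> R7 @ bar 6 tick 0 v(1,): G3->F4 leap 10st
  -> R4 @ bar 9 tick 0 v(0, 1): G3/C4 P4 untreated

(3, 2, R7, (1,))
(4, 2, R4, (0, 1))
(4, 2, R7, (1,))
(5, 0, R7, (1,))
(5, 3, R4, (0, 1))
(6, 0, R2, (0, 1))
(6, 0, R7, (1,))
(9, 0, R4, (0, 1))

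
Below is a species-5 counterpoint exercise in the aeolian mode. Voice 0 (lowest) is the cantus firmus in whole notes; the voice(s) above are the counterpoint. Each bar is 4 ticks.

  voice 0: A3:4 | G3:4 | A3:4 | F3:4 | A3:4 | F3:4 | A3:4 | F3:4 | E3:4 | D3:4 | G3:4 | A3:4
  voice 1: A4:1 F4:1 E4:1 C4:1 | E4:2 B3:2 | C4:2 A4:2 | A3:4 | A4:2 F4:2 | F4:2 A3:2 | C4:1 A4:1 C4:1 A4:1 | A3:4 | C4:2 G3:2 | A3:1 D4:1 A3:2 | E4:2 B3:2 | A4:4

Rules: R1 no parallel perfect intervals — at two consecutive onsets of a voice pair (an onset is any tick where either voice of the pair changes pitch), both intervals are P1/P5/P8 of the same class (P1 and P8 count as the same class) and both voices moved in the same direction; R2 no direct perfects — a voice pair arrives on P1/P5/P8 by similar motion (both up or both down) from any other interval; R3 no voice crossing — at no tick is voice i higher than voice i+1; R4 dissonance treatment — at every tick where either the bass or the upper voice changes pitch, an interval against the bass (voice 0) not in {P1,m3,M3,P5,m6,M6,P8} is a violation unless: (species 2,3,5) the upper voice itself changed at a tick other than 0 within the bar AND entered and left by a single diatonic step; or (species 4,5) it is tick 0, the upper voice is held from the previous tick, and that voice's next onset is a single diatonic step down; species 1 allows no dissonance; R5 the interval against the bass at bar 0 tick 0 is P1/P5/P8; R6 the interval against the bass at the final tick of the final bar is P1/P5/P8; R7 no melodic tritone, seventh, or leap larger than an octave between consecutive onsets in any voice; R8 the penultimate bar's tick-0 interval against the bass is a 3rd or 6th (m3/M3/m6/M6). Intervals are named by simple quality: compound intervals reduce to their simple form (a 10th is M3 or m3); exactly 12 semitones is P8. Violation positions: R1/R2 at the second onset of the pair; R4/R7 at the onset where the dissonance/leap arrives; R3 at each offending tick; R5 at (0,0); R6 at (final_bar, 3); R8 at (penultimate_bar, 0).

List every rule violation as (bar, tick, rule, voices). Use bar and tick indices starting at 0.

bar 0: v0=A3 v1=A4 downbeat P8
bar 1: v0=G3 v1=E4 downbeat M6
bar 2: v0=A3 v1=C4 downbeat m3
bar 3: v0=F3 v1=A3 downbeat M3
bar 4: v0=A3 v1=A4 downbeat P8
bar 5: v0=F3 v1=F4 downbeat P8
bar 6: v0=A3 v1=C4 downbeat m3
bar 7: v0=F3 v1=A3 downbeat M3
bar 8: v0=E3 v1=C4 downbeat m6
bar 9: v0=D3 v1=A3 downbeat P5
bar 10: v0=G3 v1=E4 downbeat M6
bar 11: v0=A3 v1=A4 downbeat P8
  -> R2 @ bar 4 tick 0 v(0, 1): F3/A3 M3 -> A3/A4 P8 similar
  -> R2 @ bar 11 tick 0 v(0, 1): G3/B3 M3 -> A3/A4 P8 similar
  -> R7 @ bar 11 tick 0 v(1,): B3->A4 leap 10st

(4, 0, R2, (0, 1))
(11, 0, R2, (0, 1))
(11, 0, R7, (1,))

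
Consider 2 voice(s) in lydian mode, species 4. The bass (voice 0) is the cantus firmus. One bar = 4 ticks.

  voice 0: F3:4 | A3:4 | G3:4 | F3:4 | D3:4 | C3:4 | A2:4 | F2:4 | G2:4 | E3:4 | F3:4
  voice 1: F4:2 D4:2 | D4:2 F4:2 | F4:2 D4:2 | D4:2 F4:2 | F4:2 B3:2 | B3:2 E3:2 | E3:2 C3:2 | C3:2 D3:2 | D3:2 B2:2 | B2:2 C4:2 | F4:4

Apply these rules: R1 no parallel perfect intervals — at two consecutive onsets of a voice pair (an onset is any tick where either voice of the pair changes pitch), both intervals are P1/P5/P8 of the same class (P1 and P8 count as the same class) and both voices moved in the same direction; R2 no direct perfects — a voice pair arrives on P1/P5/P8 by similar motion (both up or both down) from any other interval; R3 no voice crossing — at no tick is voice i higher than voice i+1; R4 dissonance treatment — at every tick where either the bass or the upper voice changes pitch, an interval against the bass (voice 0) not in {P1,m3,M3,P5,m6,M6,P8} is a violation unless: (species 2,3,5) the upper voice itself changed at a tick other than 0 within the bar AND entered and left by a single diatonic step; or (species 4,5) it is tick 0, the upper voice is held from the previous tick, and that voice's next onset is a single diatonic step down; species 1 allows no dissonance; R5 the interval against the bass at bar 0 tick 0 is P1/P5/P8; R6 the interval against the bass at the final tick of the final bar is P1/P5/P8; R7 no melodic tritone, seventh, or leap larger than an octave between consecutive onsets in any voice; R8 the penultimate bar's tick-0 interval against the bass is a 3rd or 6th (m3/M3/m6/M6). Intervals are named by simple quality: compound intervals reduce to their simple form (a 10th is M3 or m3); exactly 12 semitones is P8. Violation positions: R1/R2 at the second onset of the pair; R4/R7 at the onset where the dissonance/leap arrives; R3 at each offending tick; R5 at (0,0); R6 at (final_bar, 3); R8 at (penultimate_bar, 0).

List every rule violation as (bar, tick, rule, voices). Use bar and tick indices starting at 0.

bar 0: v0=F3 v1=F4 downbeat P8
bar 1: v0=A3 v1=D4 downbeat P4
bar 2: v0=G3 v1=F4 downbeat m7
bar 3: v0=F3 v1=D4 downbeat M6
bar 4: v0=D3 v1=F4 downbeat m3
bar 5: v0=C3 v1=B3 downbeat M7
bar 6: v0=A2 v1=E3 downbeat P5
bar 7: v0=F2 v1=C3 downbeat P5
bar 8: v0=G2 v1=D3 downbeat P5
bar 9: v0=E3 v1=B2 downbeat P4
bar 10: v0=F3 v1=F4 downbeat P8
  -> R4 @ bar 1 tick 0 v(0, 1): A3/D4 P4 untreated
  -> R4 @ bar 2 tick 0 v(0, 1): G3/F4 m7 untreated
  -> R7 @ bar 4 tick 2 v(1,): F4->B3 leap 6st
  -> R4 @ bar 5 tick 0 v(0, 1): C3/B3 M7 untreated
  -> R3 @ bar 9 tick 0 v(0, 1): E3 above B2
  -> R4 @ bar 9 tick 0 v(0, 1): E3/B2 P4 untreated
  -> R8 @ bar 9 tick 0 v(0, 1): penult P4 not 3rd/6th
  -> R3 @ bar 9 tick 1 v(0, 1): E3 above B2
  -> R7 @ bar 9 tick 2 v(1,): B2->C4 leap 13st
  -> R2 @ bar 10 tick 0 v(0, 1): E3/C4 m6 -> F3/F4 P8 similar

(1, 0, R4, (0, 1))
(2, 0, R4, (0, 1))
(4, 2, R7, (1,))
(5, 0, R4, (0, 1))
(9, 0, R3, (0, 1))
(9, 0, R4, (0, 1))
(9, 0, R8, (0, 1))
(9, 1, R3, (0, 1))
(9, 2, R7, (1,))
(10, 0, R2, (0, 1))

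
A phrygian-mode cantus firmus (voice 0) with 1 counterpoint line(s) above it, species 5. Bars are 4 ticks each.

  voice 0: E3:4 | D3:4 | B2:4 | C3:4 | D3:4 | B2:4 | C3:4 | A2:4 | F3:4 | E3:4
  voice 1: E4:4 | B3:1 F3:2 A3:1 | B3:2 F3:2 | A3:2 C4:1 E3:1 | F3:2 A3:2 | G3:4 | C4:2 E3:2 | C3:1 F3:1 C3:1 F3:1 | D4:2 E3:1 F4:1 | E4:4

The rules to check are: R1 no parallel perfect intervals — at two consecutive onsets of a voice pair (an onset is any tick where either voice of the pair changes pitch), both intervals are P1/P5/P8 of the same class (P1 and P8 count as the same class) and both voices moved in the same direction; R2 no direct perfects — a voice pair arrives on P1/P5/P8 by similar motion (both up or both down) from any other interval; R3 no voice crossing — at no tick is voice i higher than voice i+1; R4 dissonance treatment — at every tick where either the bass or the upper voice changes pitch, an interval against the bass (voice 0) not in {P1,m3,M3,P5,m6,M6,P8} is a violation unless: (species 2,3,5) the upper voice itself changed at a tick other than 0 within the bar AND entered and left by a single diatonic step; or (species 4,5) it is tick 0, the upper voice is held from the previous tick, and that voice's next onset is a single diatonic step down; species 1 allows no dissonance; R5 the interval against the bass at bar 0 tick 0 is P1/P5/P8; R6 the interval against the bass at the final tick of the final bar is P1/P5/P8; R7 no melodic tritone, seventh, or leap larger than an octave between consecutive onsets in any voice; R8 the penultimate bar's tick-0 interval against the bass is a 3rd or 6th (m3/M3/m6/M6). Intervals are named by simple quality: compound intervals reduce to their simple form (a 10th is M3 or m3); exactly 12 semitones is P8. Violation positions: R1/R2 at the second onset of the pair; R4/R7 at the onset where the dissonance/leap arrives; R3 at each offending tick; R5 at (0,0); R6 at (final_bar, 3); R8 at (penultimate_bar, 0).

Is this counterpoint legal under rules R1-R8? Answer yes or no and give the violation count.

bar 0: v0=E3 v1=E4 (P8)
bar 1: v0=D3 v1=B3 (M6)
bar 2: v0=B2 v1=B3 (P8)
bar 3: v0=C3 v1=A3 (M6)
bar 4: v0=D3 v1=F3 (m3)
bar 5: v0=B2 v1=G3 (m6)
bar 6: v0=C3 v1=C4 (P8)
bar 7: v0=A2 v1=C3 (m3)
bar 8: v0=F3 v1=D4 (M6)
bar 9: v0=E3 v1=E4 (P8)
  R7 @ bar1.1: B3->F3 leap 6st
  R4 @ bar2.2: B2/F3 TT untreated
  R7 @ bar2.2: B3->F3 leap 6st
  R2 @ bar6.0: B2/G3 m6 -> C3/C4 P8 similar
  R3 @ bar8.2: F3 above E3
  R4 @ bar8.2: F3/E3 m2 untreated
  R7 @ bar8.2: D4->E3 leap 10st
  R7 @ bar8.3: E3->F4 leap 13st
  R1 @ bar9.0: F3/F4 P8 -> E3/E4 P8 similar

No (9 violations)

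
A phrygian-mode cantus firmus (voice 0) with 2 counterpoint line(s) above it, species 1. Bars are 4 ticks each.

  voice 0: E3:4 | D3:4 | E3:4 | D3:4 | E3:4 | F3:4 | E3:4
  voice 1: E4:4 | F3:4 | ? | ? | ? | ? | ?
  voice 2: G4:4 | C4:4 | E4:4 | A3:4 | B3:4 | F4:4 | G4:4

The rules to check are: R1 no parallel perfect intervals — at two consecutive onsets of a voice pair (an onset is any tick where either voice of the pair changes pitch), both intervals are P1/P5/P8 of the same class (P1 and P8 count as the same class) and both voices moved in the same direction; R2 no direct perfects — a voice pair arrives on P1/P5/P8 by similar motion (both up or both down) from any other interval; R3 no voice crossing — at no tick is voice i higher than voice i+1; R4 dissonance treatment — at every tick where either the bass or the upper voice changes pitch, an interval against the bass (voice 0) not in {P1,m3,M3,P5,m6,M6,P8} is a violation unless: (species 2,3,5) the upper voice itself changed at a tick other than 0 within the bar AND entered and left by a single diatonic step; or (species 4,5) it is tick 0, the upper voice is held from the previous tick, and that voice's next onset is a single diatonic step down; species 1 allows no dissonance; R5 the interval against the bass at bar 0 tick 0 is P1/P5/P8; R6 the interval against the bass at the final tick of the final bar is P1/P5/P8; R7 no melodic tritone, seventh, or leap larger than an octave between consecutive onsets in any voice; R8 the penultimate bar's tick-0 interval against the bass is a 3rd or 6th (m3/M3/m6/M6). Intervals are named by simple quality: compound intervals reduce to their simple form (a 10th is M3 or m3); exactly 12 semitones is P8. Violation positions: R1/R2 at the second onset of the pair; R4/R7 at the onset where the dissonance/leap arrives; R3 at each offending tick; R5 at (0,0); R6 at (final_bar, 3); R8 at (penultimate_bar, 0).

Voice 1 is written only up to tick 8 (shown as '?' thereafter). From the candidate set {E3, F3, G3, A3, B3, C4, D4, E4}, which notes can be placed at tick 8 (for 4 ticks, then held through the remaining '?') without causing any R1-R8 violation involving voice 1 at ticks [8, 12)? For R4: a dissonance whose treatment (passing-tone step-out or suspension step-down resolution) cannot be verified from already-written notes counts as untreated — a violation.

E3: legal
F3: violates R4
G3: legal
A3: violates R1,R4
B3: violates R2,R7
C4: legal
D4: violates R4
E4: violates R2,R7

{C4, E3, G3}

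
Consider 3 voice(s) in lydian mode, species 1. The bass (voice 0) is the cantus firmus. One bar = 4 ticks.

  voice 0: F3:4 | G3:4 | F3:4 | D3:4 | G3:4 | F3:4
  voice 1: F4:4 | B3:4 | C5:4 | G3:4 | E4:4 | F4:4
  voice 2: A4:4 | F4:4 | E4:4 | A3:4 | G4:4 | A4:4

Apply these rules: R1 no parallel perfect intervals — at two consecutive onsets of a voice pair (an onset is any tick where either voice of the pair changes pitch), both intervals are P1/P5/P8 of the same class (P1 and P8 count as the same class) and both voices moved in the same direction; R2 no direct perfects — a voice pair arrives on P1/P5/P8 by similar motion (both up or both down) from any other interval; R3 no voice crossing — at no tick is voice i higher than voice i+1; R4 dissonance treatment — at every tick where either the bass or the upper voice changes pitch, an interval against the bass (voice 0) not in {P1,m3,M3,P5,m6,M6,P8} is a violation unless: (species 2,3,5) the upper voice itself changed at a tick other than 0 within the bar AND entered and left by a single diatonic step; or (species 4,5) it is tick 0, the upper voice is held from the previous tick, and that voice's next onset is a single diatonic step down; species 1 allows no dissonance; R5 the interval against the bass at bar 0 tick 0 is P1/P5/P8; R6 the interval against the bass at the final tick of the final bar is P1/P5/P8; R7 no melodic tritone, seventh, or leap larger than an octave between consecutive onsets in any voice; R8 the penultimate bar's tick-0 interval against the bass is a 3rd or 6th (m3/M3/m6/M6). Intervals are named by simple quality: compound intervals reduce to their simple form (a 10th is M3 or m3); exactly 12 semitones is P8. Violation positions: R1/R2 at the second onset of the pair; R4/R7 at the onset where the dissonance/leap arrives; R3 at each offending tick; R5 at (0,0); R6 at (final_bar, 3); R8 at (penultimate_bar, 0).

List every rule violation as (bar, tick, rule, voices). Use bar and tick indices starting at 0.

bar 0: v0=F3 v1=F4 v2=A4 downbeat M3
bar 1: v0=G3 v1=B3 v2=F4 downbeat m7
bar 2: v0=F3 v1=C5 v2=E4 downbeat M7
bar 3: v0=D3 v1=G3 v2=A3 downbeat P5
bar 4: v0=G3 v1=E4 v2=G4 downbeat P8
bar 5: v0=F3 v1=F4 v2=A4 downbeat M3
  -> R5 @ bar 0 tick 0 v(0, 2): opens on M3
  -> R4 @ bar 1 tick 0 v(0, 2): G3/F4 m7 untreated
  -> R7 @ bar 1 tick 0 v(1,): F4->B3 leap 6st
  -> R3 @ bar 2 tick 0 v(1, 2): C5 above E4
  -> R4 @ bar 2 tick 0 v(0, 2): F3/E4 M7 untreated
  -> R7 @ bar 2 tick 0 v(1,): B3->C5 leap 13st
  -> R3 @ bar 2 tick 1 v(1, 2): C5 above E4
  -> R3 @ bar 2 tick 2 v(1, 2): C5 above E4
  -> R3 @ bar 2 tick 3 v(1, 2): C5 above E4
  -> R2 @ bar 3 tick 0 v(0, 2): F3/E4 M7 -> D3/A3 P5 similar
  -> R4 @ bar 3 tick 0 v(0, 1): D3/G3 P4 untreated
  -> R7 @ bar 3 tick 0 v(1,): C5->G3 leap 17st
  -> R2 @ bar 4 tick 0 v(0, 2): D3/A3 P5 -> G3/G4 P8 similar
  -> R7 @ bar 4 tick 0 v(2,): A3->G4 leap 10st
  -> R8 @ bar 4 tick 0 v(0, 2): penult P8 not 3rd/6th
  -> R6 @ bar 5 tick 3 v(0, 2): closes on M3

(0, 0, R5, (0, 2))
(1, 0, R4, (0, 2))
(1, 0, R7, (1,))
(2, 0, R3, (1, 2))
(2, 0, R4, (0, 2))
(2, 0, R7, (1,))
(2, 1, R3, (1, 2))
(2, 2, R3, (1, 2))
(2, 3, R3, (1, 2))
(3, 0, R2, (0, 2))
(3, 0, R4, (0, 1))
(3, 0, R7, (1,))
(4, 0, R2, (0, 2))
(4, 0, R7, (2,))
(4, 0, R8, (0, 2))
(5, 3, R6, (0, 2))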